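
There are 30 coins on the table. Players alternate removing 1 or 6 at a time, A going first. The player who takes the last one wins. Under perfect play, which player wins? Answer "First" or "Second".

Second

i:   0  1  2  3  4  5  6  7  8  9 10 11 12 13 14 15 16 17 18 19 20 21 22 23 24 25 26 27 28 29 30
     L  W  L  W  L  W  W  L  W  L  W  L  W  W  L  W  L  W  L  W  W  L  W  L  W  L  W  W  L  W  L
Position 30 is L, so the second player wins.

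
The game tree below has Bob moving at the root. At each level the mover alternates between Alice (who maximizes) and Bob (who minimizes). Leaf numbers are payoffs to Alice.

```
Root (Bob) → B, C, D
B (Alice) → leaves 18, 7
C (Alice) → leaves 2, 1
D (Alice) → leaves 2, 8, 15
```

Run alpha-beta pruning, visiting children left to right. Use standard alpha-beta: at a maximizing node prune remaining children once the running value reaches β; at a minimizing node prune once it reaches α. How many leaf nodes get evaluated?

5

B [α=-∞,β=+∞]: v=18
C [α=-∞,β=18]: v=2
D [α=-∞,β=2]: v=2 after child 1 ≥ β → β-cutoff, skip 2
Root [α=-∞,β=+∞]: v=2
Leaves evaluated: 5 of 7.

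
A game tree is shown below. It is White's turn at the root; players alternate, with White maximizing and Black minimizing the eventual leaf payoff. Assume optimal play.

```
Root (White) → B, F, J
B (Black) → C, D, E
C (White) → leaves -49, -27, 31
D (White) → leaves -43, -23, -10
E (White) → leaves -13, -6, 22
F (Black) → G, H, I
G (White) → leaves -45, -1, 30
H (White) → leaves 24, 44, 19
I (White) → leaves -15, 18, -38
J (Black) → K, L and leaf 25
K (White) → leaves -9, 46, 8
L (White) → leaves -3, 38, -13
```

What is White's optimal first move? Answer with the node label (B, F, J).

J

C (White): max(-49, -27, 31) = 31
D (White): max(-43, -23, -10) = -10
E (White): max(-13, -6, 22) = 22
B (Black): min(31, -10, 22) = -10
G (White): max(-45, -1, 30) = 30
H (White): max(24, 44, 19) = 44
I (White): max(-15, 18, -38) = 18
F (Black): min(30, 44, 18) = 18
K (White): max(-9, 46, 8) = 46
L (White): max(-3, 38, -13) = 38
J (Black): min(46, 38, 25) = 25
Root (White): max(-10, 18, 25) = 25
White picks the child with the highest value: J (value 25).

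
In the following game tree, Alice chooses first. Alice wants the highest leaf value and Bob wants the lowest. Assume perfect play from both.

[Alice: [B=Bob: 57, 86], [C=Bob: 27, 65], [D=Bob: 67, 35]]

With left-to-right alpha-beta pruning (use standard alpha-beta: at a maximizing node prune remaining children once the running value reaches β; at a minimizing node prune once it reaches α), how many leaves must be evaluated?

5

B [α=-∞,β=+∞]: v=57
C [α=57,β=+∞]: v=27 after child 1 ≤ α → α-cutoff, skip 1
D [α=57,β=+∞]: v=35
Root [α=-∞,β=+∞]: v=57
Leaves evaluated: 5 of 6.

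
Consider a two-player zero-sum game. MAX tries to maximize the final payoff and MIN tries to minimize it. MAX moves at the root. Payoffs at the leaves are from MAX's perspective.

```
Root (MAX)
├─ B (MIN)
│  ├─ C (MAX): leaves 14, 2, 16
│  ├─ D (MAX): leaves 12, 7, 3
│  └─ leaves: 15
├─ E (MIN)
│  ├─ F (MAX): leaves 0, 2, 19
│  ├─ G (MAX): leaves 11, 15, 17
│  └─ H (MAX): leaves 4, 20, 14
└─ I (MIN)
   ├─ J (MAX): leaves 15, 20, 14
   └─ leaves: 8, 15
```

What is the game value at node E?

17

F: max(0, 2, 19) = 19
G: max(11, 15, 17) = 17
H: max(4, 20, 14) = 20
E: min(19, 17, 20) = 17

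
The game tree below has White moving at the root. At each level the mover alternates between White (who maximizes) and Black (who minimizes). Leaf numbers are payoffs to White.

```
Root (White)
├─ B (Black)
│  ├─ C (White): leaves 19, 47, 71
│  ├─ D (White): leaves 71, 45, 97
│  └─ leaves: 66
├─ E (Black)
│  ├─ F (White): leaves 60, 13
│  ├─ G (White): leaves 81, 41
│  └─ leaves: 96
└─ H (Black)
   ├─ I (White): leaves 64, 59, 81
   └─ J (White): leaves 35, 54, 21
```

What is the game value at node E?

F: max(60, 13) = 60
G: max(81, 41) = 81
E: min(60, 81, 96) = 60

60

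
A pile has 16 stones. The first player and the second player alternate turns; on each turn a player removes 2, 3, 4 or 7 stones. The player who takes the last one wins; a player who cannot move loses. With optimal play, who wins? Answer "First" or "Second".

First

W/L table (W = player to move can force a win):
i:   0  1  2  3  4  5  6  7  8  9 10 11 12 13 14 15 16
     L  L  W  W  W  W  L  W  W  W  W  L  L  W  W  W  W
Position 16 is W, so the first player wins.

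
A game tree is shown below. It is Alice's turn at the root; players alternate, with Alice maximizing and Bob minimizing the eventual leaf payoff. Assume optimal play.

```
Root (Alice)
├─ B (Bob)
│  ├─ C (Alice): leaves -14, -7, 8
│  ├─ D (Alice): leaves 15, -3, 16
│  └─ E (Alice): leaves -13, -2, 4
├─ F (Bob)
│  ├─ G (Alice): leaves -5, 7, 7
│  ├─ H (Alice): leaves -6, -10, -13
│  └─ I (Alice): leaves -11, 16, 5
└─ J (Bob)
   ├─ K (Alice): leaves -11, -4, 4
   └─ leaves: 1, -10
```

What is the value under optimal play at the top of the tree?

4

C (Alice): max(-14, -7, 8) = 8
D (Alice): max(15, -3, 16) = 16
E (Alice): max(-13, -2, 4) = 4
B (Bob): min(8, 16, 4) = 4
G (Alice): max(-5, 7, 7) = 7
H (Alice): max(-6, -10, -13) = -6
I (Alice): max(-11, 16, 5) = 16
F (Bob): min(7, -6, 16) = -6
K (Alice): max(-11, -4, 4) = 4
J (Bob): min(4, 1, -10) = -10
Root (Alice): max(4, -6, -10) = 4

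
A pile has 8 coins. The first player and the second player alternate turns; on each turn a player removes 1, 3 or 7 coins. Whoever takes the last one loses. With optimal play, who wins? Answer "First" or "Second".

Compute winning (W) and losing (L) positions by backward induction:
i:   0  1  2  3  4  5  6  7  8
     W  L  W  L  W  L  W  L  W
Position 8 is W, so the first player wins.

First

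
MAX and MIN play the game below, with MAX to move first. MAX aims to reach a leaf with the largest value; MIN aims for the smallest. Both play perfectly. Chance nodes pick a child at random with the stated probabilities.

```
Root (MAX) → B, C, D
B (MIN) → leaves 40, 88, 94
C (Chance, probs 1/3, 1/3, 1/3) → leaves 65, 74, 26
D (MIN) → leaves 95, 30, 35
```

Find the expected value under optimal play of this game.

B (MIN): min(40, 88, 94) = 40
C (Chance): 1/3·65 + 1/3·74 + 1/3·26 = 55
D (MIN): min(95, 30, 35) = 30
Root (MAX): max(40, 55, 30) = 55

55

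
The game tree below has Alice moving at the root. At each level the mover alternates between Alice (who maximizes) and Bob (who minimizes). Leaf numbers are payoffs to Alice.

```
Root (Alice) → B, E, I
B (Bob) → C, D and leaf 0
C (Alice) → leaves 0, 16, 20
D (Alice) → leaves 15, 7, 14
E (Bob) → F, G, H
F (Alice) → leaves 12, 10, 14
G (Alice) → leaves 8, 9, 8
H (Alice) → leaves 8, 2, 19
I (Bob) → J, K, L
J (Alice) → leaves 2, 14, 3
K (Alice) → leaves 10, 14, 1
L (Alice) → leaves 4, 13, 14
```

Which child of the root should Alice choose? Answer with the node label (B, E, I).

C (Alice): max(0, 16, 20) = 20
D (Alice): max(15, 7, 14) = 15
B (Bob): min(20, 15, 0) = 0
F (Alice): max(12, 10, 14) = 14
G (Alice): max(8, 9, 8) = 9
H (Alice): max(8, 2, 19) = 19
E (Bob): min(14, 9, 19) = 9
J (Alice): max(2, 14, 3) = 14
K (Alice): max(10, 14, 1) = 14
L (Alice): max(4, 13, 14) = 14
I (Bob): min(14, 14, 14) = 14
Root (Alice): max(0, 9, 14) = 14
Alice picks the child with the highest value: I (value 14).

I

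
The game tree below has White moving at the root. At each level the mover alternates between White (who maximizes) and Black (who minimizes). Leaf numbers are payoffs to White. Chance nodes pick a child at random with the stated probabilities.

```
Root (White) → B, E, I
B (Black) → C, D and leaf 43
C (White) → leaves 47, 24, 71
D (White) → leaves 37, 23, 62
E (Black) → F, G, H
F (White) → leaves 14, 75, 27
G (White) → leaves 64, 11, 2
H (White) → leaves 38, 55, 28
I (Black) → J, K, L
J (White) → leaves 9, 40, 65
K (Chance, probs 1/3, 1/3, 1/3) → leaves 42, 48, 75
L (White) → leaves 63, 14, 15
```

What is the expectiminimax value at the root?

C (White): max(47, 24, 71) = 71
D (White): max(37, 23, 62) = 62
B (Black): min(71, 62, 43) = 43
F (White): max(14, 75, 27) = 75
G (White): max(64, 11, 2) = 64
H (White): max(38, 55, 28) = 55
E (Black): min(75, 64, 55) = 55
J (White): max(9, 40, 65) = 65
K (Chance): 1/3·42 + 1/3·48 + 1/3·75 = 55
L (White): max(63, 14, 15) = 63
I (Black): min(65, 55, 63) = 55
Root (White): max(43, 55, 55) = 55

55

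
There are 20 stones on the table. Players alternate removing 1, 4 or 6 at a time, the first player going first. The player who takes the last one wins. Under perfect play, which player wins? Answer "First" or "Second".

Compute winning (W) and losing (L) positions by backward induction:
i:   0  1  2  3  4  5  6  7  8  9 10 11 12 13 14 15 16 17 18 19 20
     L  W  L  W  W  L  W  L  W  W  L  W  L  W  W  L  W  L  W  W  L
Position 20 is L, so the second player wins.

Second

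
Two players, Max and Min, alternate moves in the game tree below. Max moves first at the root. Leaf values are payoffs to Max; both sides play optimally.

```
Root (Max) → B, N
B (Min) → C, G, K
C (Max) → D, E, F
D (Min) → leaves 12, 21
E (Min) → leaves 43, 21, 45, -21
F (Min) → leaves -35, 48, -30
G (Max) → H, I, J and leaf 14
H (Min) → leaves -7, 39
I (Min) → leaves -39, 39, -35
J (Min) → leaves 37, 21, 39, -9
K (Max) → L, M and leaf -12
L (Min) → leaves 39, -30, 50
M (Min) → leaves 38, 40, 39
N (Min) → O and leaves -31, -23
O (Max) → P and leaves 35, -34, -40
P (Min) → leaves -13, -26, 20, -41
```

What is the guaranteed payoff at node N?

-31

P: min(-13, -26, 20, -41) = -41
O: max(-41, 35, -34, -40) = 35
N: min(35, -31, -23) = -31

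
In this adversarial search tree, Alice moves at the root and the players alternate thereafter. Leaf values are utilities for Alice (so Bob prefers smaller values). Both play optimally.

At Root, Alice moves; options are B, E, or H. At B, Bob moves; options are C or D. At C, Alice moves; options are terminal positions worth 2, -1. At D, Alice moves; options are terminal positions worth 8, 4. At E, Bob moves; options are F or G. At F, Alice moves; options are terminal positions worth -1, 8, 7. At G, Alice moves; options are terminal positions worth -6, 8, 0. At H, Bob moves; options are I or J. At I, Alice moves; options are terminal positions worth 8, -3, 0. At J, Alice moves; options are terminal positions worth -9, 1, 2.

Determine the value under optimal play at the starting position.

C (Alice): max(2, -1) = 2
D (Alice): max(8, 4) = 8
B (Bob): min(2, 8) = 2
F (Alice): max(-1, 8, 7) = 8
G (Alice): max(-6, 8, 0) = 8
E (Bob): min(8, 8) = 8
I (Alice): max(8, -3, 0) = 8
J (Alice): max(-9, 1, 2) = 2
H (Bob): min(8, 2) = 2
Root (Alice): max(2, 8, 2) = 8

8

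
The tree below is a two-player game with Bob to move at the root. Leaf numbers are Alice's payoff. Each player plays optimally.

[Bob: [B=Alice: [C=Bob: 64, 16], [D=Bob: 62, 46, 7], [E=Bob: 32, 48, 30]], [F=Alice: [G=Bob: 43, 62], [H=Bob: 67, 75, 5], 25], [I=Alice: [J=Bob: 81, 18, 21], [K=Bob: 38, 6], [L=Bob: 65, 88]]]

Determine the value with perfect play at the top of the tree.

C (Bob): min(64, 16) = 16
D (Bob): min(62, 46, 7) = 7
E (Bob): min(32, 48, 30) = 30
B (Alice): max(16, 7, 30) = 30
G (Bob): min(43, 62) = 43
H (Bob): min(67, 75, 5) = 5
F (Alice): max(43, 5, 25) = 43
J (Bob): min(81, 18, 21) = 18
K (Bob): min(38, 6) = 6
L (Bob): min(65, 88) = 65
I (Alice): max(18, 6, 65) = 65
Root (Bob): min(30, 43, 65) = 30

30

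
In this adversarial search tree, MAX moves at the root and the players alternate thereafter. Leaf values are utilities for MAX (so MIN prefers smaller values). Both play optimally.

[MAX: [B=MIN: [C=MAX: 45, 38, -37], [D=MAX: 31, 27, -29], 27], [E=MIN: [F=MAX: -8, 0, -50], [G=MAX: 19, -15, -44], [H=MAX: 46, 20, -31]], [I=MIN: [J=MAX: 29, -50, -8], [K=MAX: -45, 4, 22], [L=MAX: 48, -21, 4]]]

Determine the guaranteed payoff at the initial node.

27

C (MAX): max(45, 38, -37) = 45
D (MAX): max(31, 27, -29) = 31
B (MIN): min(45, 31, 27) = 27
F (MAX): max(-8, 0, -50) = 0
G (MAX): max(19, -15, -44) = 19
H (MAX): max(46, 20, -31) = 46
E (MIN): min(0, 19, 46) = 0
J (MAX): max(29, -50, -8) = 29
K (MAX): max(-45, 4, 22) = 22
L (MAX): max(48, -21, 4) = 48
I (MIN): min(29, 22, 48) = 22
Root (MAX): max(27, 0, 22) = 27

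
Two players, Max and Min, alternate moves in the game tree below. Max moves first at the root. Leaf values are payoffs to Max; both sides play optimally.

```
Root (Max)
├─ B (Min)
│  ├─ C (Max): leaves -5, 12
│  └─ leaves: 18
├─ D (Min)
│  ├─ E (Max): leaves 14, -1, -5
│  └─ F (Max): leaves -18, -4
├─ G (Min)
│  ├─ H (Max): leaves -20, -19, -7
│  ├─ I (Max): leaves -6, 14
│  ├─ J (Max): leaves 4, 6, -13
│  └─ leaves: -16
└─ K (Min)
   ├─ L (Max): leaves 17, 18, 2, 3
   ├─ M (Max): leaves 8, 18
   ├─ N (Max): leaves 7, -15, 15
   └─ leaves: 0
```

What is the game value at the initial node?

12

C (Max): max(-5, 12) = 12
B (Min): min(12, 18) = 12
E (Max): max(14, -1, -5) = 14
F (Max): max(-18, -4) = -4
D (Min): min(14, -4) = -4
H (Max): max(-20, -19, -7) = -7
I (Max): max(-6, 14) = 14
J (Max): max(4, 6, -13) = 6
G (Min): min(-7, 14, 6, -16) = -16
L (Max): max(17, 18, 2, 3) = 18
M (Max): max(8, 18) = 18
N (Max): max(7, -15, 15) = 15
K (Min): min(18, 18, 15, 0) = 0
Root (Max): max(12, -4, -16, 0) = 12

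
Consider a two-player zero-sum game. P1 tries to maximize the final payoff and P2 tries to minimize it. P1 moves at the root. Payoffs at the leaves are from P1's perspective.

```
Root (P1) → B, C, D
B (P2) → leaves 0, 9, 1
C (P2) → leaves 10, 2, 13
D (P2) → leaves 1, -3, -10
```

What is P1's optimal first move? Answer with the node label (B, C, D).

C

B (P2): min(0, 9, 1) = 0
C (P2): min(10, 2, 13) = 2
D (P2): min(1, -3, -10) = -10
Root (P1): max(0, 2, -10) = 2
P1 picks the child with the highest value: C (value 2).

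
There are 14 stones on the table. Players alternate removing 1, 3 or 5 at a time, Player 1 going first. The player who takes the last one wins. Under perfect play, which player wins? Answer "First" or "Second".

Compute winning (W) and losing (L) positions by backward induction:
i:   0  1  2  3  4  5  6  7  8  9 10 11 12 13 14
     L  W  L  W  L  W  L  W  L  W  L  W  L  W  L
Position 14 is L, so the second player wins.

Second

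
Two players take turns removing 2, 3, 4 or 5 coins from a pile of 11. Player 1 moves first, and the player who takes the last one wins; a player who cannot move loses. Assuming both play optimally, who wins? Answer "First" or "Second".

First

W/L table (W = player to move can force a win):
i:   0  1  2  3  4  5  6  7  8  9 10 11
     L  L  W  W  W  W  W  L  L  W  W  W
Position 11 is W, so the first player wins.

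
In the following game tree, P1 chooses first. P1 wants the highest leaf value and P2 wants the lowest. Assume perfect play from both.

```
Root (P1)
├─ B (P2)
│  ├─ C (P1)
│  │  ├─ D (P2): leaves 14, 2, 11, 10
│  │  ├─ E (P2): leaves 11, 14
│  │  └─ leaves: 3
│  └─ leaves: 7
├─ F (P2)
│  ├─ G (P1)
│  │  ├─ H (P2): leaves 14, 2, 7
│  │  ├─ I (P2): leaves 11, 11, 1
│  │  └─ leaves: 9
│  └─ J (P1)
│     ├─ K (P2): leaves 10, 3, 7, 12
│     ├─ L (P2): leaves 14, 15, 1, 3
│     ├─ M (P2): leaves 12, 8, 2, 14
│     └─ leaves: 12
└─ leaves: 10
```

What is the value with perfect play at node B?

D: min(14, 2, 11, 10) = 2
E: min(11, 14) = 11
C: max(2, 11, 3) = 11
B: min(11, 7) = 7

7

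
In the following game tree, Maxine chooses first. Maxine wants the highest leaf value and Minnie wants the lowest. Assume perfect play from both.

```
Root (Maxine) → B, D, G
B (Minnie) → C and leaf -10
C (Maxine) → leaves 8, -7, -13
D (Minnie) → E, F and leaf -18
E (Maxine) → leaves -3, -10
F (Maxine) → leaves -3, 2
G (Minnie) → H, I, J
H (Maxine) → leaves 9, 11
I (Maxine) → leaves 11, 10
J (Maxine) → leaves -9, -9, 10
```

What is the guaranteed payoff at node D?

E: max(-3, -10) = -3
F: max(-3, 2) = 2
D: min(-3, 2, -18) = -18

-18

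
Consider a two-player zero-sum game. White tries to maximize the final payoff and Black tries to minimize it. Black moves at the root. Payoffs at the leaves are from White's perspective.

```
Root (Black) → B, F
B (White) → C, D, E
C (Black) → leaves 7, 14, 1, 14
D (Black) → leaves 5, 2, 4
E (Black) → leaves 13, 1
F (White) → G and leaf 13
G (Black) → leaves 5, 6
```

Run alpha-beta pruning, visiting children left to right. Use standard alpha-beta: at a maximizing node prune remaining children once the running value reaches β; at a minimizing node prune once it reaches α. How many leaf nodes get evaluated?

11

C [α=-∞,β=+∞]: v=1
D [α=1,β=+∞]: v=2
E [α=2,β=+∞]: v=1
B [α=-∞,β=+∞]: v=2
G [α=-∞,β=2]: v=5
F [α=-∞,β=2]: v=5 after child 1 ≥ β → β-cutoff, skip 1
Root [α=-∞,β=+∞]: v=2
Leaves evaluated: 11 of 12.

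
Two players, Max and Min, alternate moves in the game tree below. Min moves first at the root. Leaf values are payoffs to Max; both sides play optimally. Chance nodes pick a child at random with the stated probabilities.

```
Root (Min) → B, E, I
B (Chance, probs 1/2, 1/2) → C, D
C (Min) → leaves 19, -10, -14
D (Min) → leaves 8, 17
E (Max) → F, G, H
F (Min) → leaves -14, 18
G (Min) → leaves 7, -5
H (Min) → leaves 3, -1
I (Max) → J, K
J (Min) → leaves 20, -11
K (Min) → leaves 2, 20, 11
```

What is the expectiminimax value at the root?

-3

C (Min): min(19, -10, -14) = -14
D (Min): min(8, 17) = 8
B (Chance): 1/2·-14 + 1/2·8 = -3
F (Min): min(-14, 18) = -14
G (Min): min(7, -5) = -5
H (Min): min(3, -1) = -1
E (Max): max(-14, -5, -1) = -1
J (Min): min(20, -11) = -11
K (Min): min(2, 20, 11) = 2
I (Max): max(-11, 2) = 2
Root (Min): min(-3, -1, 2) = -3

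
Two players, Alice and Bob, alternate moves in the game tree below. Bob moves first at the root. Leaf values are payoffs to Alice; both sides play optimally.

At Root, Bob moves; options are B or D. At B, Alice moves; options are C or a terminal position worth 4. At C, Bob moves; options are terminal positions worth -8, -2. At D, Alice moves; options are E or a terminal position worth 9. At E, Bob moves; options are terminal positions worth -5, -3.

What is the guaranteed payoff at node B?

4

C: min(-8, -2) = -8
B: max(-8, 4) = 4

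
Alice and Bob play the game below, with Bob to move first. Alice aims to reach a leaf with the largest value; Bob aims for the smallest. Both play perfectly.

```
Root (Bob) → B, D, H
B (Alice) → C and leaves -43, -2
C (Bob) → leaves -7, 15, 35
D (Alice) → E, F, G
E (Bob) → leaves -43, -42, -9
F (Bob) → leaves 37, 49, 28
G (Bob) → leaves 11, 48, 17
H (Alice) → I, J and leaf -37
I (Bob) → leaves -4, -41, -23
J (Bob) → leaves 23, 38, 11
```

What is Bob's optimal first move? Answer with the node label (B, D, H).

C (Bob): min(-7, 15, 35) = -7
B (Alice): max(-7, -43, -2) = -2
E (Bob): min(-43, -42, -9) = -43
F (Bob): min(37, 49, 28) = 28
G (Bob): min(11, 48, 17) = 11
D (Alice): max(-43, 28, 11) = 28
I (Bob): min(-4, -41, -23) = -41
J (Bob): min(23, 38, 11) = 11
H (Alice): max(-41, 11, -37) = 11
Root (Bob): min(-2, 28, 11) = -2
Bob picks the child with the lowest value: B (value -2).

B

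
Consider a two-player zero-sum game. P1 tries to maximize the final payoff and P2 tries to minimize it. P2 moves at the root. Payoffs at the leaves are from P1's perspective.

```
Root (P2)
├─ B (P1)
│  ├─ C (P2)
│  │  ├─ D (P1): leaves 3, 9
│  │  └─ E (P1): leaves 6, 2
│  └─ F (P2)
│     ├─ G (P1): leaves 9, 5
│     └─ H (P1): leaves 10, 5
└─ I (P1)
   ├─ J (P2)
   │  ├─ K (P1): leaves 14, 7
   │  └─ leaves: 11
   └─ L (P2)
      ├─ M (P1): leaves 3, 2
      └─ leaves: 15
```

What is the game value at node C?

D: max(3, 9) = 9
E: max(6, 2) = 6
C: min(9, 6) = 6

6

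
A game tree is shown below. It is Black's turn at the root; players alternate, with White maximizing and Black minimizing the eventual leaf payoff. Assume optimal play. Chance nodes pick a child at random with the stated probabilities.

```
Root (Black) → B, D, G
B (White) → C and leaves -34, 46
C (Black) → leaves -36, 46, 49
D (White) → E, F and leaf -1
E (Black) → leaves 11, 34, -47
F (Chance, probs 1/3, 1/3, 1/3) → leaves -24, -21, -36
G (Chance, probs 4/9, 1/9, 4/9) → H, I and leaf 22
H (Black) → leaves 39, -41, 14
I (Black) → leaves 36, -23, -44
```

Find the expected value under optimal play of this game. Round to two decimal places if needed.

-13.33

C (Black): min(-36, 46, 49) = -36
B (White): max(-36, -34, 46) = 46
E (Black): min(11, 34, -47) = -47
F (Chance): 1/3·-24 + 1/3·-21 + 1/3·-36 = -27
D (White): max(-47, -27, -1) = -1
H (Black): min(39, -41, 14) = -41
I (Black): min(36, -23, -44) = -44
G (Chance): 4/9·-41 + 1/9·-44 + 4/9·22 = -13.33
Root (Black): min(46, -1, -13.33) = -13.33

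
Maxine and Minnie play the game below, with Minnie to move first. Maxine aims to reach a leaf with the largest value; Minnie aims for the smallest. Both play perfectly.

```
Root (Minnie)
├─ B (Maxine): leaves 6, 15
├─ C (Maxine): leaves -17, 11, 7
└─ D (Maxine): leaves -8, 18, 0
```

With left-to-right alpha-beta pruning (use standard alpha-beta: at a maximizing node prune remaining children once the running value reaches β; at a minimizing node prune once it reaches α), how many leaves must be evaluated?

B [α=-∞,β=+∞]: v=15
C [α=-∞,β=15]: v=11
D [α=-∞,β=11]: v=18 after child 2 ≥ β → β-cutoff, skip 1
Root [α=-∞,β=+∞]: v=11
Leaves evaluated: 7 of 8.

7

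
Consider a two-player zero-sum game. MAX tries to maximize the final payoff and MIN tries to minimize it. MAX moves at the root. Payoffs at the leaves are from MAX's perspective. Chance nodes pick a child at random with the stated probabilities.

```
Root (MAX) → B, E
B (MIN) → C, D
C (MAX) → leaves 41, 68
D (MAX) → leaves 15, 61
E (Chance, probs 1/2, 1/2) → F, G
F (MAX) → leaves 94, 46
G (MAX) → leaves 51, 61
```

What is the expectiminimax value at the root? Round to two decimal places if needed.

C (MAX): max(41, 68) = 68
D (MAX): max(15, 61) = 61
B (MIN): min(68, 61) = 61
F (MAX): max(94, 46) = 94
G (MAX): max(51, 61) = 61
E (Chance): 1/2·94 + 1/2·61 = 77.5
Root (MAX): max(61, 77.5) = 77.5

77.5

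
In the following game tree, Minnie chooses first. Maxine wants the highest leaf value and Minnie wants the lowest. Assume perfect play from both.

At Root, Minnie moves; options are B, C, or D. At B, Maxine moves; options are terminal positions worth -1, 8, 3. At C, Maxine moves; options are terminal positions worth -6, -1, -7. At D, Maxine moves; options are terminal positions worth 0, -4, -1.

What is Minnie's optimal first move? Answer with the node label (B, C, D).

B (Maxine): max(-1, 8, 3) = 8
C (Maxine): max(-6, -1, -7) = -1
D (Maxine): max(0, -4, -1) = 0
Root (Minnie): min(8, -1, 0) = -1
Minnie picks the child with the lowest value: C (value -1).

C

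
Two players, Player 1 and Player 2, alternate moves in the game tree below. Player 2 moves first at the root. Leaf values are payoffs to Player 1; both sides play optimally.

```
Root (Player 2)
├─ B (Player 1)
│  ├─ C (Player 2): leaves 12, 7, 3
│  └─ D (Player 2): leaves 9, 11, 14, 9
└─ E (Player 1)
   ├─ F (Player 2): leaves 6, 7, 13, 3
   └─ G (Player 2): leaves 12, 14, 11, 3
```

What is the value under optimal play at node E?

3

F: min(6, 7, 13, 3) = 3
G: min(12, 14, 11, 3) = 3
E: max(3, 3) = 3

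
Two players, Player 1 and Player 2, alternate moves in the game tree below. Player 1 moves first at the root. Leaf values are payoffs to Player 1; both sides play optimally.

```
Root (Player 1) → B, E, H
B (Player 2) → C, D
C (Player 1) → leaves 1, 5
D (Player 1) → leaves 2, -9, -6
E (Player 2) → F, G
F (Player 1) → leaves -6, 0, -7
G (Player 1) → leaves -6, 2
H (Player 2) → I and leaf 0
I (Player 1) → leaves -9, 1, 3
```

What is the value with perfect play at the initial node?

2

C (Player 1): max(1, 5) = 5
D (Player 1): max(2, -9, -6) = 2
B (Player 2): min(5, 2) = 2
F (Player 1): max(-6, 0, -7) = 0
G (Player 1): max(-6, 2) = 2
E (Player 2): min(0, 2) = 0
I (Player 1): max(-9, 1, 3) = 3
H (Player 2): min(3, 0) = 0
Root (Player 1): max(2, 0, 0) = 2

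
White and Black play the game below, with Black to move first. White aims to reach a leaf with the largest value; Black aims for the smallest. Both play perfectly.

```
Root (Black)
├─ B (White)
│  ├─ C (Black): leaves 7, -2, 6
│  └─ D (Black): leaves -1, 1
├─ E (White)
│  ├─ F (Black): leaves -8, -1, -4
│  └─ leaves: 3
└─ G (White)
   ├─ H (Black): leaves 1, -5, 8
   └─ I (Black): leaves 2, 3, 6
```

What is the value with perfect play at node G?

H: min(1, -5, 8) = -5
I: min(2, 3, 6) = 2
G: max(-5, 2) = 2

2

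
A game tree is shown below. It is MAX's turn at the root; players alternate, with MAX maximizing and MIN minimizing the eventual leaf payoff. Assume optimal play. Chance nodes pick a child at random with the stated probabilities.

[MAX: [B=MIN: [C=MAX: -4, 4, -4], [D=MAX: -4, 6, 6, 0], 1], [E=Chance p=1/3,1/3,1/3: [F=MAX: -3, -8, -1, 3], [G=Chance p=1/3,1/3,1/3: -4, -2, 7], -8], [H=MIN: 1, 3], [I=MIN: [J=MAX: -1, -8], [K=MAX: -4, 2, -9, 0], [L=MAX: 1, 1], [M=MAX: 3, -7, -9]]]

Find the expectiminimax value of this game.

C (MAX): max(-4, 4, -4) = 4
D (MAX): max(-4, 6, 6, 0) = 6
B (MIN): min(4, 6, 1) = 1
F (MAX): max(-3, -8, -1, 3) = 3
G (Chance): 1/3·-4 + 1/3·-2 + 1/3·7 = 0.33
E (Chance): 1/3·3 + 1/3·0.33 + 1/3·-8 = -1.56
H (MIN): min(1, 3) = 1
J (MAX): max(-1, -8) = -1
K (MAX): max(-4, 2, -9, 0) = 2
L (MAX): max(1, 1) = 1
M (MAX): max(3, -7, -9) = 3
I (MIN): min(-1, 2, 1, 3) = -1
Root (MAX): max(1, -1.56, 1, -1) = 1

1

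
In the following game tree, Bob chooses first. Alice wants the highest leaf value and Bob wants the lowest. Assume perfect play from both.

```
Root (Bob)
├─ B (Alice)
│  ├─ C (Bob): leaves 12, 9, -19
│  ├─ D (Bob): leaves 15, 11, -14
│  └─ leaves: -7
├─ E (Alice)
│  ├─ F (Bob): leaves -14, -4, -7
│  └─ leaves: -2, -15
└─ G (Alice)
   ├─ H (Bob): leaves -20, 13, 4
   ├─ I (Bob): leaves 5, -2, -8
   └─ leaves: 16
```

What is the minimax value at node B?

C: min(12, 9, -19) = -19
D: min(15, 11, -14) = -14
B: max(-19, -14, -7) = -7

-7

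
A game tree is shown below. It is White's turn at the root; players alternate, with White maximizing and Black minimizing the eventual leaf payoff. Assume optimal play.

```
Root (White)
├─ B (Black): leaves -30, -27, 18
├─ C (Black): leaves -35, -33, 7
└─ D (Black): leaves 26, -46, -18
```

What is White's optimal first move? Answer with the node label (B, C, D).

B (Black): min(-30, -27, 18) = -30
C (Black): min(-35, -33, 7) = -35
D (Black): min(26, -46, -18) = -46
Root (White): max(-30, -35, -46) = -30
White picks the child with the highest value: B (value -30).

B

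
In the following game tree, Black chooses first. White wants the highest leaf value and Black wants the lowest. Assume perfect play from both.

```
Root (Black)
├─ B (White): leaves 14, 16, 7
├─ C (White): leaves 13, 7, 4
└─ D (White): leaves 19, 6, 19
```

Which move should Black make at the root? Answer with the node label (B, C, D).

B (White): max(14, 16, 7) = 16
C (White): max(13, 7, 4) = 13
D (White): max(19, 6, 19) = 19
Root (Black): min(16, 13, 19) = 13
Black picks the child with the lowest value: C (value 13).

C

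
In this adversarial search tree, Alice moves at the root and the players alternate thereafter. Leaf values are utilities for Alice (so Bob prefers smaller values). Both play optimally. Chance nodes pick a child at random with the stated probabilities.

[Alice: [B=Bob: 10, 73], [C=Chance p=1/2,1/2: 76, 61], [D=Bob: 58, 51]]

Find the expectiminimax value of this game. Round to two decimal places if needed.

68.5

B (Bob): min(10, 73) = 10
C (Chance): 1/2·76 + 1/2·61 = 68.5
D (Bob): min(58, 51) = 51
Root (Alice): max(10, 68.5, 51) = 68.5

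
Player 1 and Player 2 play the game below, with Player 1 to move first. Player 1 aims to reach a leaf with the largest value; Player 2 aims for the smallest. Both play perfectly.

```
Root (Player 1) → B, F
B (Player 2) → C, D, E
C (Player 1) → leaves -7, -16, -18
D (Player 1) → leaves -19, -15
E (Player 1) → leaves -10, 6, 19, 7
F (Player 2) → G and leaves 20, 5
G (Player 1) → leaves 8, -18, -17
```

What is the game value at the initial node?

C (Player 1): max(-7, -16, -18) = -7
D (Player 1): max(-19, -15) = -15
E (Player 1): max(-10, 6, 19, 7) = 19
B (Player 2): min(-7, -15, 19) = -15
G (Player 1): max(8, -18, -17) = 8
F (Player 2): min(8, 20, 5) = 5
Root (Player 1): max(-15, 5) = 5

5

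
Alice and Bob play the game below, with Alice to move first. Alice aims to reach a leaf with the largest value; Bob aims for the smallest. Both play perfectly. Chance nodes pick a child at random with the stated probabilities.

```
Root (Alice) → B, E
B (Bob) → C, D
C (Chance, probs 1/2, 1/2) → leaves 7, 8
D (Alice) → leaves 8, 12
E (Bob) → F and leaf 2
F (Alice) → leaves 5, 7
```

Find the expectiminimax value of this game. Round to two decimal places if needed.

7.5

C (Chance): 1/2·7 + 1/2·8 = 7.5
D (Alice): max(8, 12) = 12
B (Bob): min(7.5, 12) = 7.5
F (Alice): max(5, 7) = 7
E (Bob): min(7, 2) = 2
Root (Alice): max(7.5, 2) = 7.5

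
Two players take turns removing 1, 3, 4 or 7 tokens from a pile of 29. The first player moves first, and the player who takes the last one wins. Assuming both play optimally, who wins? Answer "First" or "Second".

First

Positions where the player to move wins (W) vs loses (L):
i:   0  1  2  3  4  5  6  7  8  9 10 11 12 13 14 15 16 17 18 19 20 21 22 23 24 25 26 27 28 29
     L  W  L  W  W  W  W  W  L  W  L  W  W  W  W  W  L  W  L  W  W  W  W  W  L  W  L  W  W  W
Position 29 is W, so the first player wins.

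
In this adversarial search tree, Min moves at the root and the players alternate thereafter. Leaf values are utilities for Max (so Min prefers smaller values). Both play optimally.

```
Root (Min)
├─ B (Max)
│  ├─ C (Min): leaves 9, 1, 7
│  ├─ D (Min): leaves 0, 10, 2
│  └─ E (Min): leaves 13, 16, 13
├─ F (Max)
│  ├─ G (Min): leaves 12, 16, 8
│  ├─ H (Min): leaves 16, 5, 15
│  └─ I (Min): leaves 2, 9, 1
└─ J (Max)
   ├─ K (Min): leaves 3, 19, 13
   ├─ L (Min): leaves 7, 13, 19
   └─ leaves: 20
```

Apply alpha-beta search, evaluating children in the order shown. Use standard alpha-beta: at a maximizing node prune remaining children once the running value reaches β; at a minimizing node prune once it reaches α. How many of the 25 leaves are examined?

C [α=-∞,β=+∞]: v=1
D [α=1,β=+∞]: v=0 after child 1 ≤ α → α-cutoff, skip 2
E [α=1,β=+∞]: v=13
B [α=-∞,β=+∞]: v=13
G [α=-∞,β=13]: v=8
H [α=8,β=13]: v=5 after child 2 ≤ α → α-cutoff, skip 1
I [α=8,β=13]: v=2 after child 1 ≤ α → α-cutoff, skip 2
F [α=-∞,β=13]: v=8
K [α=-∞,β=8]: v=3
L [α=3,β=8]: v=7
J [α=-∞,β=8]: v=20
Root [α=-∞,β=+∞]: v=8
Leaves evaluated: 20 of 25.

20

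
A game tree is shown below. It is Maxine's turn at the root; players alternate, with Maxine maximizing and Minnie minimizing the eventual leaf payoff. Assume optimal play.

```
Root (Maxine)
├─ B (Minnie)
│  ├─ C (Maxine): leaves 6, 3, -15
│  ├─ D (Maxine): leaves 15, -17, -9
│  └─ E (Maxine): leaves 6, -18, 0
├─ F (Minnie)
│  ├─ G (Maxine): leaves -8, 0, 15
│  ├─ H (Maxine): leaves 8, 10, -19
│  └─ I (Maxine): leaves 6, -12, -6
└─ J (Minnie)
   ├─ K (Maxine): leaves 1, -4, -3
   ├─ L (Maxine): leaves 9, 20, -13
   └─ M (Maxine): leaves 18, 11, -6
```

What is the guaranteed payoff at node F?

G: max(-8, 0, 15) = 15
H: max(8, 10, -19) = 10
I: max(6, -12, -6) = 6
F: min(15, 10, 6) = 6

6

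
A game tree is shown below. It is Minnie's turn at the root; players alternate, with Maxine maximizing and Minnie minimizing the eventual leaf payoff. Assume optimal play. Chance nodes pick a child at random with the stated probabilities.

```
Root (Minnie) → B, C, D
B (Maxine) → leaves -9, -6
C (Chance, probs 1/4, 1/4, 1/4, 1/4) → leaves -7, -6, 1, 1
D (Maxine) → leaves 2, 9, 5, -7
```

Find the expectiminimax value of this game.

-6

B (Maxine): max(-9, -6) = -6
C (Chance): 1/4·-7 + 1/4·-6 + 1/4·1 + 1/4·1 = -2.75
D (Maxine): max(2, 9, 5, -7) = 9
Root (Minnie): min(-6, -2.75, 9) = -6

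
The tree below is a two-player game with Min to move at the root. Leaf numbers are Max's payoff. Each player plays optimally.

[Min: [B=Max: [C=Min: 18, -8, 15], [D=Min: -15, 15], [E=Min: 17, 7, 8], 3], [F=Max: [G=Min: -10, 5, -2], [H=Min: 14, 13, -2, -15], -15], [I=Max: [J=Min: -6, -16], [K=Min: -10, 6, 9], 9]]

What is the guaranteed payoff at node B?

7

C: min(18, -8, 15) = -8
D: min(-15, 15) = -15
E: min(17, 7, 8) = 7
B: max(-8, -15, 7, 3) = 7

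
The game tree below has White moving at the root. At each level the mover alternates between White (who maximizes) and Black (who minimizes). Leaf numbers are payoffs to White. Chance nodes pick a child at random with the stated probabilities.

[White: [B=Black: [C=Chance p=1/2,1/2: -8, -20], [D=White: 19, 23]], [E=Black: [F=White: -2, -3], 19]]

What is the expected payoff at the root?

-2

C (Chance): 1/2·-8 + 1/2·-20 = -14
D (White): max(19, 23) = 23
B (Black): min(-14, 23) = -14
F (White): max(-2, -3) = -2
E (Black): min(-2, 19) = -2
Root (White): max(-14, -2) = -2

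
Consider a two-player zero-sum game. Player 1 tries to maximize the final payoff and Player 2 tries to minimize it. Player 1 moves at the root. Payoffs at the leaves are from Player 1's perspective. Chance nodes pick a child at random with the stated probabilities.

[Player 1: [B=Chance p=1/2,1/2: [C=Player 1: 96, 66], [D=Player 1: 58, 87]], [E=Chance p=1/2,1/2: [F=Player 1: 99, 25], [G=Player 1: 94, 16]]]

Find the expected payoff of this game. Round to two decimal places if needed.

C (Player 1): max(96, 66) = 96
D (Player 1): max(58, 87) = 87
B (Chance): 1/2·96 + 1/2·87 = 91.5
F (Player 1): max(99, 25) = 99
G (Player 1): max(94, 16) = 94
E (Chance): 1/2·99 + 1/2·94 = 96.5
Root (Player 1): max(91.5, 96.5) = 96.5

96.5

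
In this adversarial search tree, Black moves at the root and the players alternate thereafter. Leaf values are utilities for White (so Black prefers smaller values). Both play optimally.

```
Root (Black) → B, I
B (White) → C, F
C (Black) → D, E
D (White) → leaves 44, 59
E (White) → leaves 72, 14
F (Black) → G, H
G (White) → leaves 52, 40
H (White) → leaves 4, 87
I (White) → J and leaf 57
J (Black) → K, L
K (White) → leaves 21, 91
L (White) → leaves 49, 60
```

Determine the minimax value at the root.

D (White): max(44, 59) = 59
E (White): max(72, 14) = 72
C (Black): min(59, 72) = 59
G (White): max(52, 40) = 52
H (White): max(4, 87) = 87
F (Black): min(52, 87) = 52
B (White): max(59, 52) = 59
K (White): max(21, 91) = 91
L (White): max(49, 60) = 60
J (Black): min(91, 60) = 60
I (White): max(60, 57) = 60
Root (Black): min(59, 60) = 59

59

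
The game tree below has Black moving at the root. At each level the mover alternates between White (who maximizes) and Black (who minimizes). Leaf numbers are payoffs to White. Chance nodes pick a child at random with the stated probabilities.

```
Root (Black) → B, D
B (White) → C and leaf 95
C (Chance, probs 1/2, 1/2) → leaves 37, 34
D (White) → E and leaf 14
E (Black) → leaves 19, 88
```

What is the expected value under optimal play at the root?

C (Chance): 1/2·37 + 1/2·34 = 35.5
B (White): max(35.5, 95) = 95
E (Black): min(19, 88) = 19
D (White): max(19, 14) = 19
Root (Black): min(95, 19) = 19

19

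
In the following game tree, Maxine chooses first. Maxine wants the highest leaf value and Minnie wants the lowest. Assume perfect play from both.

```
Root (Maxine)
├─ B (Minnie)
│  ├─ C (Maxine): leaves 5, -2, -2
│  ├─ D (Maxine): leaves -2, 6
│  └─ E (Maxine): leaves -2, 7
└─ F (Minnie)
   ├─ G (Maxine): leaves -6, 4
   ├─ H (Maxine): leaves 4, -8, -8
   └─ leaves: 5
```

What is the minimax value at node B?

5

C: max(5, -2, -2) = 5
D: max(-2, 6) = 6
E: max(-2, 7) = 7
B: min(5, 6, 7) = 5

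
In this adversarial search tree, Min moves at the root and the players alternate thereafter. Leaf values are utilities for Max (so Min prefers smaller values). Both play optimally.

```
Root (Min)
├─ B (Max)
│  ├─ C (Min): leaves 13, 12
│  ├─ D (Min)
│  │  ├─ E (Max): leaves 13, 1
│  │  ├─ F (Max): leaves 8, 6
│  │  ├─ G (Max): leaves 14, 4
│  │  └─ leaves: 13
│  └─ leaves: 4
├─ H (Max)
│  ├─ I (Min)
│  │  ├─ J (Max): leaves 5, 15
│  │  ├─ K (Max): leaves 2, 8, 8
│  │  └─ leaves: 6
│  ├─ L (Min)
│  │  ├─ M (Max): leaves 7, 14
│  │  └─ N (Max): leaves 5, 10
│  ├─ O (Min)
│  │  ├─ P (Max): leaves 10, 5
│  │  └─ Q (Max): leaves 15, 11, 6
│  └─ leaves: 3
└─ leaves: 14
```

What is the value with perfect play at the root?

C (Min): min(13, 12) = 12
E (Max): max(13, 1) = 13
F (Max): max(8, 6) = 8
G (Max): max(14, 4) = 14
D (Min): min(13, 8, 14, 13) = 8
B (Max): max(12, 8, 4) = 12
J (Max): max(5, 15) = 15
K (Max): max(2, 8, 8) = 8
I (Min): min(15, 8, 6) = 6
M (Max): max(7, 14) = 14
N (Max): max(5, 10) = 10
L (Min): min(14, 10) = 10
P (Max): max(10, 5) = 10
Q (Max): max(15, 11, 6) = 15
O (Min): min(10, 15) = 10
H (Max): max(6, 10, 10, 3) = 10
Root (Min): min(12, 10, 14) = 10

10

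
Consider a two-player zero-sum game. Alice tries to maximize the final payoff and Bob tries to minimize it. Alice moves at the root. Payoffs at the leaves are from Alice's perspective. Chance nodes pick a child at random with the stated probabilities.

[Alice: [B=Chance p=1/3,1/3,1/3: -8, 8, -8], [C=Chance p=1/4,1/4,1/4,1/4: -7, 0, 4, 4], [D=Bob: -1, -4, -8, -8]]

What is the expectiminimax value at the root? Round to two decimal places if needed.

B (Chance): 1/3·-8 + 1/3·8 + 1/3·-8 = -2.67
C (Chance): 1/4·-7 + 1/4·0 + 1/4·4 + 1/4·4 = 0.25
D (Bob): min(-1, -4, -8, -8) = -8
Root (Alice): max(-2.67, 0.25, -8) = 0.25

0.25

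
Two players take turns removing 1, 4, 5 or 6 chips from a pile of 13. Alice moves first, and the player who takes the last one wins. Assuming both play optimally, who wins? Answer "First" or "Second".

Mark each pile size as W (mover wins) or L (mover loses):
i:   0  1  2  3  4  5  6  7  8  9 10 11 12 13
     L  W  L  W  W  W  W  W  W  L  W  L  W  W
Position 13 is W, so the first player wins.

First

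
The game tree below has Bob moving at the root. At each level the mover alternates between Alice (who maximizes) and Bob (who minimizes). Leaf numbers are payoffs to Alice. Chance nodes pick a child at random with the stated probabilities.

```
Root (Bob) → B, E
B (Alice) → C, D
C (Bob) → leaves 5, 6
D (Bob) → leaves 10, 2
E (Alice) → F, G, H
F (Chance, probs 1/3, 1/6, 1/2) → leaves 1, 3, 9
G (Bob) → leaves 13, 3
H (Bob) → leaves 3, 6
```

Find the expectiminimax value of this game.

C (Bob): min(5, 6) = 5
D (Bob): min(10, 2) = 2
B (Alice): max(5, 2) = 5
F (Chance): 1/3·1 + 1/6·3 + 1/2·9 = 5.33
G (Bob): min(13, 3) = 3
H (Bob): min(3, 6) = 3
E (Alice): max(5.33, 3, 3) = 5.33
Root (Bob): min(5, 5.33) = 5

5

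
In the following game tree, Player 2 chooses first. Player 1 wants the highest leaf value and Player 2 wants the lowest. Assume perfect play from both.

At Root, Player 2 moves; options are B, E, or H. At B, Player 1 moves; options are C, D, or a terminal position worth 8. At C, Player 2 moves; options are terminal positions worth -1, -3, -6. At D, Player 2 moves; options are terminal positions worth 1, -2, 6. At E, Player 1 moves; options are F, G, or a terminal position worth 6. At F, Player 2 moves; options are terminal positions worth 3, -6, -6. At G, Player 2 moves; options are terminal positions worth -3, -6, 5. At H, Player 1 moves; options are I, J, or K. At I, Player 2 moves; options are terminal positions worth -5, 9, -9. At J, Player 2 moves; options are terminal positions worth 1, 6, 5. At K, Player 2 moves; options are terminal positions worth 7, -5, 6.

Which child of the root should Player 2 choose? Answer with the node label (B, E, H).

H

C (Player 2): min(-1, -3, -6) = -6
D (Player 2): min(1, -2, 6) = -2
B (Player 1): max(-6, -2, 8) = 8
F (Player 2): min(3, -6, -6) = -6
G (Player 2): min(-3, -6, 5) = -6
E (Player 1): max(-6, -6, 6) = 6
I (Player 2): min(-5, 9, -9) = -9
J (Player 2): min(1, 6, 5) = 1
K (Player 2): min(7, -5, 6) = -5
H (Player 1): max(-9, 1, -5) = 1
Root (Player 2): min(8, 6, 1) = 1
Player 2 picks the child with the lowest value: H (value 1).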